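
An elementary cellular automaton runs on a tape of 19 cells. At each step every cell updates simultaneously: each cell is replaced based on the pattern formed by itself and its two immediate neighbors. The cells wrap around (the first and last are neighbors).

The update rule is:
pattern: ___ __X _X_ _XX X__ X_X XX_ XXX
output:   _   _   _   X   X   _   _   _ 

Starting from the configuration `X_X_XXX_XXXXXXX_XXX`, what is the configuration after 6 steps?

step 1: ____X___X_______X__
step 2: _____X___X_______X_
step 3: ______X___X_______X
step 4: X______X___X_______
step 5: _X______X___X______
step 6: __X______X___X_____

__X______X___X_____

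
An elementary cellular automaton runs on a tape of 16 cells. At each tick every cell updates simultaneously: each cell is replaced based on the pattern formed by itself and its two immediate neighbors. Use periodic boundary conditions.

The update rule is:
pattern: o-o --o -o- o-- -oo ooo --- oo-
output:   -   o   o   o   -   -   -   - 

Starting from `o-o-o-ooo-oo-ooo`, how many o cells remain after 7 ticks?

2

tick 1: --o-o-----------
tick 2: -oo-oo----------
tick 3: o-----o---------
tick 4: oo---ooo-------o
tick 5: --o-o---o-----o-
tick 6: -oo-oo-ooo---ooo
tick 7: ----------o-o---
count of o: 2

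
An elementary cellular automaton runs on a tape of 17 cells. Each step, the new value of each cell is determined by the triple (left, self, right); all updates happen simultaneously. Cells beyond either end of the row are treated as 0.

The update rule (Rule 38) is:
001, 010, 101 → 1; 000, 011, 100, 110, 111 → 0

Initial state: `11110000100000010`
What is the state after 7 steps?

00000001100000110
00000010000001000
00000110000011000
00001000000100000
00011000001100000
00100000010000000
01100000110000000

01100000110000000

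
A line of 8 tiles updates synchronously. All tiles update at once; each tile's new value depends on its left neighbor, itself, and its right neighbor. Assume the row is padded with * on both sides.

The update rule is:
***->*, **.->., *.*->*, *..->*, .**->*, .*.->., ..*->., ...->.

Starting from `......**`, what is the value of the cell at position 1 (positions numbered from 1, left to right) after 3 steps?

*.....**
.*....**
*.*...**
position 1 holds *

*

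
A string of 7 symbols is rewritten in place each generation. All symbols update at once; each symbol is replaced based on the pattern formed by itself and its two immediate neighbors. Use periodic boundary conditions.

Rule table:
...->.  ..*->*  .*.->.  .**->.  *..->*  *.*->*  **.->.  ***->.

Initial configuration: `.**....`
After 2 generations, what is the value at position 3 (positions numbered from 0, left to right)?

*..*...
.**.*.*
position 3 holds .

.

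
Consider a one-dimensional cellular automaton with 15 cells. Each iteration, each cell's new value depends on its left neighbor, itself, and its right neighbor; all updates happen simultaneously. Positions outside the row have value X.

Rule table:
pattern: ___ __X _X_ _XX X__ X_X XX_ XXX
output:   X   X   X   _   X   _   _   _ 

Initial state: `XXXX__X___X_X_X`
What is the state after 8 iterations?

XXXX________XXX

____XXXXXXX_X__
XXXX________XXX
____XXXXXXXX___
XXXX________XXX  (repeats iteration 2; period 2)
iteration 8: XXXX________XXX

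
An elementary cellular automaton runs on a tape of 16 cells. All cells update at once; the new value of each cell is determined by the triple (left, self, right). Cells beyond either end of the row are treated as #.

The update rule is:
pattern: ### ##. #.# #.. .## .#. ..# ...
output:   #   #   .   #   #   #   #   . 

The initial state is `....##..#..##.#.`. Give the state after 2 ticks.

#..##########.#.
#############.#.

#############.#.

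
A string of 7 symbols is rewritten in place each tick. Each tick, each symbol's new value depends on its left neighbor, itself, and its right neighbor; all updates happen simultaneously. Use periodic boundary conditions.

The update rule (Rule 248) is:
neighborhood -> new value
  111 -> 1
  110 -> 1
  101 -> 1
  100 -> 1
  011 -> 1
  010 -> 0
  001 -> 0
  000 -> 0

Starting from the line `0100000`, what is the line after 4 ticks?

0000010

tick 1: 0010000
tick 2: 0001000
tick 3: 0000100
tick 4: 0000010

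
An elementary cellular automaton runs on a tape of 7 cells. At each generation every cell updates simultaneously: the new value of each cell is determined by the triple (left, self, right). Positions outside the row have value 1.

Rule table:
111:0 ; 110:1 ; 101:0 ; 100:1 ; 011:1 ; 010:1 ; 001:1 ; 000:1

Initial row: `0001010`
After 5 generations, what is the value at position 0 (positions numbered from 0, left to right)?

1

1111010
0001010  (repeats generation 0; period 2)
generation 5: 1111010
position 0 holds 1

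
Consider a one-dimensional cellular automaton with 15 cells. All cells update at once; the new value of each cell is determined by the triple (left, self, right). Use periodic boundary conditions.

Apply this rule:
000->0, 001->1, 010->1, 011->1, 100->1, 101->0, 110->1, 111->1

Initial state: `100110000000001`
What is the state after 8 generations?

111111000000011
111111100000111
111111110001111
111111111011111
111111111011111  (fixed point — unchanged through generation 8)

111111111011111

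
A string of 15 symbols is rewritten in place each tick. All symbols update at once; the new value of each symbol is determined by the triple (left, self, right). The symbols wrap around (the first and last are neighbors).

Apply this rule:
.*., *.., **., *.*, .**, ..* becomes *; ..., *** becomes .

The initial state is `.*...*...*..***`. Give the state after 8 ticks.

tick 1: ***.***.*****.*
tick 2: ..***.***...***
tick 3: ***.***.**.**.*
tick 4: ..***.*********
tick 5: ***.***.......*
tick 6: ..***.**.....**
tick 7: ***.*****...***
tick 8: ..***...**.**..

..***...**.**..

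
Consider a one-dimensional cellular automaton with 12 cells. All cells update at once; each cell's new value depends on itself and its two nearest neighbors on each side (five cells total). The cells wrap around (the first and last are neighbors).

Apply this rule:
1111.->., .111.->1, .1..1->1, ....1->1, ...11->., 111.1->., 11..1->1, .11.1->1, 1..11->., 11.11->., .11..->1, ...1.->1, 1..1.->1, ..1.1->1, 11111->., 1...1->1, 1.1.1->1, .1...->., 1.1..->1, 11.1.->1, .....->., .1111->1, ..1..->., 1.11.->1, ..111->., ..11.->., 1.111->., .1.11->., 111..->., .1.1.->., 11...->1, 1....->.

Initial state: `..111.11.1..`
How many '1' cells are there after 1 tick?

1..1..1111..
count of 1: 6

6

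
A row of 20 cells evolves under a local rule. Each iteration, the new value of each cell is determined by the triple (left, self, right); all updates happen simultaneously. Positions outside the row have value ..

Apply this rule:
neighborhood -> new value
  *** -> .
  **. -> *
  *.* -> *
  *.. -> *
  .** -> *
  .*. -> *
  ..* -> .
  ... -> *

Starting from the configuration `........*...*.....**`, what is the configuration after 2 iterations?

iteration 1: *******.***.*****.**
iteration 2: *.....***.***...****

*.....***.***...****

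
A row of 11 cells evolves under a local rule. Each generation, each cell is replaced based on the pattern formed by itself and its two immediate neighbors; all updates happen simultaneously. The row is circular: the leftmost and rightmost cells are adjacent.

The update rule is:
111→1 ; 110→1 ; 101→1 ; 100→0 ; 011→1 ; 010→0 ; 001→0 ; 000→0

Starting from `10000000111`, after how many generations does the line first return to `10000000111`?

1

10000000111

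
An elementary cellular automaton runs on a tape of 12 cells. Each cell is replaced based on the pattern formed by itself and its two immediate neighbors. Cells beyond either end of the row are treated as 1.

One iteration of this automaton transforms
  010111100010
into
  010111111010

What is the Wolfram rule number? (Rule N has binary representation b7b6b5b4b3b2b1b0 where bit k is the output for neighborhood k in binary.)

221

position 4: 111 → 1  (bit 7 = 1)
position 6: 110 → 1  (bit 6 = 1)
position 0: 101 → 0  (bit 5 = 0)
position 7: 100 → 1  (bit 4 = 1)
position 3: 011 → 1  (bit 3 = 1)
position 1: 010 → 1  (bit 2 = 1)
position 9: 001 → 0  (bit 1 = 0)
position 8: 000 → 1  (bit 0 = 1)
bits b7..b0 = 11011101 = 221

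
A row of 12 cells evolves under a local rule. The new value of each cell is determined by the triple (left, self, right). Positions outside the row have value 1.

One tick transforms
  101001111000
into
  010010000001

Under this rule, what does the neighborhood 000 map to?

At position 10 the neighborhood is 000; the next row has 0 there.

0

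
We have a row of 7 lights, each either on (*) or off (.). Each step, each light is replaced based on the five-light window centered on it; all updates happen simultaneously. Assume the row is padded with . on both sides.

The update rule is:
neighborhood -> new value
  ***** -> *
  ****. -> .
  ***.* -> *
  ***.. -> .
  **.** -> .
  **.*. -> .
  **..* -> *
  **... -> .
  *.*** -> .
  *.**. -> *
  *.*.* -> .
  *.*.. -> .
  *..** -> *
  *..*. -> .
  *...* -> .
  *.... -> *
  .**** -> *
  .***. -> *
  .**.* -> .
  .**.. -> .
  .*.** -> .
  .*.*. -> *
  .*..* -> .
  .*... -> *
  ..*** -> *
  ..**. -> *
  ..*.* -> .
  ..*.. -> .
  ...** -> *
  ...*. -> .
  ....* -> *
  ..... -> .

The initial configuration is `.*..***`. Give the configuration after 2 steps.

...***.
.****..

.****..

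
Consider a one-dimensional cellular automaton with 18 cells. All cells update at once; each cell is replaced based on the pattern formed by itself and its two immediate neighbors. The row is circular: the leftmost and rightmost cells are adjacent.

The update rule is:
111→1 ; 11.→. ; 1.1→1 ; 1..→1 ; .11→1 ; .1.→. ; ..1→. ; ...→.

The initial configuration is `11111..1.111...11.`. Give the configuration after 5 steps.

1111.1..111.1..1.1
111.1.1.11.1.1..11
11.1.1.11.1.1.1.11
1.1.1.11.1.1.1.111
.1.1.11.1.1.1.1111

.1.1.11.1.1.1.1111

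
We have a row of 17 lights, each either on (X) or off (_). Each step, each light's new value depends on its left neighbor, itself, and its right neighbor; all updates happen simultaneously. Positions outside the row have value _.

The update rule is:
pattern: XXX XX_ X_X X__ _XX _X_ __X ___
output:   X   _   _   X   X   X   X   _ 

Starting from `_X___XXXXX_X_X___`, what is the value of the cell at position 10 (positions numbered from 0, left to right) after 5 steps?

_

step 1: XXX_XXXXX__X_XX__
step 2: XX__XXXX_XXX_X_X_
step 3: X_XXXXX__XX__X_XX
step 4: X_XXXX_XXX_XXX_X_
step 5: X_XXX__XX__XX__XX
position 10 holds _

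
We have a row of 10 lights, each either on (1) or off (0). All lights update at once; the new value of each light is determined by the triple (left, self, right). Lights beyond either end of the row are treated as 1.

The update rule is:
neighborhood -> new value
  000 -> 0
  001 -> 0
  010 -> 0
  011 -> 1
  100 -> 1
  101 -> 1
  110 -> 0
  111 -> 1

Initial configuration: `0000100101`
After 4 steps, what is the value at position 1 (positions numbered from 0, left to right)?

1000010011
0100001011
1010000111
0101000111
position 1 holds 1

1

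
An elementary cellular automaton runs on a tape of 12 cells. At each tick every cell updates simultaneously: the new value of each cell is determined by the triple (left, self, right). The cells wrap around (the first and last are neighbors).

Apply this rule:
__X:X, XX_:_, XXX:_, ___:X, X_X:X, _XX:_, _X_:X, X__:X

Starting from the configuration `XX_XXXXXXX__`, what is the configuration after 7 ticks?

__X_______XX
XXXXXXXXXX__
__________XX
XXXXXXXXXX__  (repeats tick 2; period 2)
tick 7: __________XX

__________XX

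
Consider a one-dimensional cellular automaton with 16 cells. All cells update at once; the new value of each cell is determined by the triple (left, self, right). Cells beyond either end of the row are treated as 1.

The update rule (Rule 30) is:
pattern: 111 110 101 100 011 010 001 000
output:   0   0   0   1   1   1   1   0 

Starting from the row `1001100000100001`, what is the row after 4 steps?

0111010001110011
0100011011001110
0110110010111000
0100101110100101

0100101110100101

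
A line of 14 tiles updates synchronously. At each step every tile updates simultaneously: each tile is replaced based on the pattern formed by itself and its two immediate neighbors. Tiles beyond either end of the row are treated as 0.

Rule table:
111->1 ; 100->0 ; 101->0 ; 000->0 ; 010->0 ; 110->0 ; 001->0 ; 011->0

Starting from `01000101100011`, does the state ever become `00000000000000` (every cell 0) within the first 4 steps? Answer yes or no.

yes

00000000000000
all cells are 0 at step 1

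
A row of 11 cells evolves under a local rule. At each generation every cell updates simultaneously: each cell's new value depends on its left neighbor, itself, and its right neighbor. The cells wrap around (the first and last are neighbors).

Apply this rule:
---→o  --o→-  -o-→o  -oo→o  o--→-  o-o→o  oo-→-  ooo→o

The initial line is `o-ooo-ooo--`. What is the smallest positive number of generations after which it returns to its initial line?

22

oooo-ooo---
ooo-ooo--o-
oo-ooo---oo
o-ooo--o-oo
-ooo---oooo
ooo--o-ooo-
oo---oooo-o
o--o-ooo-oo
---oooo-ooo
-o-ooo-ooo-
-oooo-ooo--
-ooo-ooo--o
ooo-ooo---o
oo-ooo--o-o
o-ooo---ooo
-ooo--o-ooo
ooo---oooo-
oo--o-ooo-o
o---oooo-oo
--o-ooo-ooo
--oooo-ooo-
o-ooo-ooo--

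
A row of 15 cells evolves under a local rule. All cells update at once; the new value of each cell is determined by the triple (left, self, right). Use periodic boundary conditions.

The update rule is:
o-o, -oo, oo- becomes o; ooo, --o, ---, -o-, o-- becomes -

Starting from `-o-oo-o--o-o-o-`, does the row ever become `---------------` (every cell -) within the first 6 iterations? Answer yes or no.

yes

--oooo----o-o--
--o--o-----o---
---------------
all cells are - at iteration 3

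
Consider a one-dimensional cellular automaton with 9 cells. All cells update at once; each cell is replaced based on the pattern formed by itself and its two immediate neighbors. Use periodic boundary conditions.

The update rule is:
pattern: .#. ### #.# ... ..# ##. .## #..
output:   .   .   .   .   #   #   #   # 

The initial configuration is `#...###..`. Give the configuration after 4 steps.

.#.##.###
...##.#.#
#.###....
..#.##..#

..#.##..#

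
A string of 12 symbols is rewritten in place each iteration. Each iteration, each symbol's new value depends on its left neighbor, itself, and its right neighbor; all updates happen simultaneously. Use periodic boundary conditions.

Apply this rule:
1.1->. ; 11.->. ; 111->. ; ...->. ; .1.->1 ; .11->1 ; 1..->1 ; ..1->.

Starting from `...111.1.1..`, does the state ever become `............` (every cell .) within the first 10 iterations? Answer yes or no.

...1...1.11.
...11..1.1.1
1..1.1.1.1.1
.1.1.1.1.1.1
.1.1.1.1.1.1  (fixed point — unchanged through iteration 10)
iteration 10 is .1.1.1.1.1.1, still not uniform .

no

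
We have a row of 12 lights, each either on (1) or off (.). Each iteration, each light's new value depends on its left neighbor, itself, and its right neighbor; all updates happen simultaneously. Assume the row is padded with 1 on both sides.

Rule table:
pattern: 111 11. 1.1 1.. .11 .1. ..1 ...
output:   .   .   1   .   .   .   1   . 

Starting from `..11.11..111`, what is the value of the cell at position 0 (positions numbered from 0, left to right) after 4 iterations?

.

.1..1...1...
1..1...1...1
..1...1...1.
.1...1...1.1
position 0 holds .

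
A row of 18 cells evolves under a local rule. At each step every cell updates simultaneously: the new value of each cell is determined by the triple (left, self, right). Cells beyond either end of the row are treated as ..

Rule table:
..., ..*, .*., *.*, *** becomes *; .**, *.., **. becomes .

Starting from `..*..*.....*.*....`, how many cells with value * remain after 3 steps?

14

***.**.*******.***
.*.*..*.*****.*.*.
****.***.***.****.
count of *: 14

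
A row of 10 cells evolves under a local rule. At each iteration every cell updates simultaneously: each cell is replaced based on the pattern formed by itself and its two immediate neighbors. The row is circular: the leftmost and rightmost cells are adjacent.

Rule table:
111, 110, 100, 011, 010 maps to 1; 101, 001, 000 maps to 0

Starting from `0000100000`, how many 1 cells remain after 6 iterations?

7

0000110000
0000111000
0000111100
0000111110
0000111111
1000111111
count of 1: 7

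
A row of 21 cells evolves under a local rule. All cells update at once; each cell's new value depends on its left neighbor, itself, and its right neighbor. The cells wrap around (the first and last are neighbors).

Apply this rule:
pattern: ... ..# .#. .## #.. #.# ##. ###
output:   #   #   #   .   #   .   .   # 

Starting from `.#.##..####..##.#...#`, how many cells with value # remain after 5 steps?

.#...##.##.##...#####
.####........###.###.
#.##.########.#...#.#
......######..#####..
######.####.##.###.##
count of #: 17

17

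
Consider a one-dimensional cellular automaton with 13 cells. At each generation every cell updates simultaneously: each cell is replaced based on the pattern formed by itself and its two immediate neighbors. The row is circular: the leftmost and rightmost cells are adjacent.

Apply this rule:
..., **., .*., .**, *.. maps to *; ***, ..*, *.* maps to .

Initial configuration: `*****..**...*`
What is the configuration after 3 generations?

....**.****.*
***.**.*..*.*
..*.**.**.*.*

..*.**.**.*.*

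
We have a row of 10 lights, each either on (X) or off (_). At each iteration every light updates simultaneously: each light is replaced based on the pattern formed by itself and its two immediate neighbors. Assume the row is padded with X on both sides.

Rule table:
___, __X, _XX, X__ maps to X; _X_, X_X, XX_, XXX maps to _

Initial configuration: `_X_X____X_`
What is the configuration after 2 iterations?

XXXXX___XX

____XXXX__
XXXXX___XX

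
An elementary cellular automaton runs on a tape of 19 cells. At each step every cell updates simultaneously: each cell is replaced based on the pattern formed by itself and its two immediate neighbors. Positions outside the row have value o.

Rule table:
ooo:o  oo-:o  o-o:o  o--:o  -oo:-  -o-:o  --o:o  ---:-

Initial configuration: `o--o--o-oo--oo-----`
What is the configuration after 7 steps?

oooooooo-ooo-oo---o
ooooooooo-ooo-oo-o-
oooooooooo-ooo-oooo
ooooooooooo-ooo-ooo
oooooooooooo-ooo-oo
ooooooooooooo-ooo-o
oooooooooooooo-ooo-

oooooooooooooo-ooo-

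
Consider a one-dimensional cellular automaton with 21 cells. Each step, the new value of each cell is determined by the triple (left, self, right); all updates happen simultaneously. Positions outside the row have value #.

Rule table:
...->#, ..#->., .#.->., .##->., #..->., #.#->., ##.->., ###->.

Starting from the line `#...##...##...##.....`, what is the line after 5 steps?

.##....#....#....###.

step 1: ..#....#....#....###.
step 2: ....##...##...##.....
step 3: .##....#....#....###.
step 4: ....##...##...##.....  (repeats step 2; period 2)
step 5: .##....#....#....###.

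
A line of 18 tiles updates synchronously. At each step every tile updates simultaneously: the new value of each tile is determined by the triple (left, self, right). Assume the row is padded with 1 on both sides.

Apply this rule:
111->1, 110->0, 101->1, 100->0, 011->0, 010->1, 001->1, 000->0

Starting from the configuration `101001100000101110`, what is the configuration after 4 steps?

011000001011101110

011010000001110101
100110000010101110
001000000111110101
011000001011101110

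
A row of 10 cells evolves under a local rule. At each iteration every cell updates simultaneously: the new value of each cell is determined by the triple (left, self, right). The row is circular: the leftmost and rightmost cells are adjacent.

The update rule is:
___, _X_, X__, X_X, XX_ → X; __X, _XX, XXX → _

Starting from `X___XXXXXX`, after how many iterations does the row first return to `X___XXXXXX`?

iteration 1: XXX_______
iteration 2: __XXXXXXX_
iteration 3: X_______XX
iteration 4: XXXXXXX___
iteration 5: ______XXX_
iteration 6: XXXXX___XX
iteration 7: ____XXX___
iteration 8: XXX___XXXX
iteration 9: __XXX_____
iteration 10: X___XXXXXX

10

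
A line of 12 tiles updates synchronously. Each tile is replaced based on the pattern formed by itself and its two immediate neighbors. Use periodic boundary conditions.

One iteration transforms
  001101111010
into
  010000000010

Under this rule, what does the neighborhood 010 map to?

1

At position 10 the neighborhood is 010; the next row has 1 there.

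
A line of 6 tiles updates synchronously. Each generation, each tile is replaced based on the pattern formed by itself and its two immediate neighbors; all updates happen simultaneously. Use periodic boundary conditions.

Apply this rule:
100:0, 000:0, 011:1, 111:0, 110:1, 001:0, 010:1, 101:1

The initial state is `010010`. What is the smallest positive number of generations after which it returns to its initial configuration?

1

generation 1: 010010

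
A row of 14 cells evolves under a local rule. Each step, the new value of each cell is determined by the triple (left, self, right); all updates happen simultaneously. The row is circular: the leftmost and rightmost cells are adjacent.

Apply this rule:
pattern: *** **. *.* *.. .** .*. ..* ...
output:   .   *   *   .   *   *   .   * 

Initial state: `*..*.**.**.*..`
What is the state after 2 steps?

*..*.......*..

*..*********..
*..*.......*..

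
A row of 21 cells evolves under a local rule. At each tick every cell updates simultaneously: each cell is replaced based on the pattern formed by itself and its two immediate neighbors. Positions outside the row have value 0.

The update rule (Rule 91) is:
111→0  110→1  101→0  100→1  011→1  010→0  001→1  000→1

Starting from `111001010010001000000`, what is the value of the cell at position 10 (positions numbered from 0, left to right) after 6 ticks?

0

101110001101110111111
001011111101010100001
110010000100000011110
111101111011111110011
100101001010000011111
011000110001111110001
position 10 holds 0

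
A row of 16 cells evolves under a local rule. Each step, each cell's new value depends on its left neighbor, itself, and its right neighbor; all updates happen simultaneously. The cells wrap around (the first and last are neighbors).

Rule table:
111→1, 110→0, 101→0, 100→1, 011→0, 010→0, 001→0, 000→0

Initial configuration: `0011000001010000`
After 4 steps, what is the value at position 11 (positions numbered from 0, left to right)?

0

0000100000001000
0000010000000100
0000001000000010
0000000100000001
position 11 holds 0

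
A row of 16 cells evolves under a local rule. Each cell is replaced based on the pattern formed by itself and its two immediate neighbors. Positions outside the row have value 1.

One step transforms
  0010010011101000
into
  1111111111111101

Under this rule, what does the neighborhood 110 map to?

At position 10 the neighborhood is 110; the next row has 1 there.

1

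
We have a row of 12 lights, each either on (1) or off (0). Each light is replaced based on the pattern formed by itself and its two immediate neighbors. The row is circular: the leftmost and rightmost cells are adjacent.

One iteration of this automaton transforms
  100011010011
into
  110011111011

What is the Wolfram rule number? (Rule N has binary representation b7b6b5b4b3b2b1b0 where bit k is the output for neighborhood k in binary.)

position 11: 111 → 1  (bit 7 = 1)
position 0: 110 → 1  (bit 6 = 1)
position 6: 101 → 1  (bit 5 = 1)
position 1: 100 → 1  (bit 4 = 1)
position 4: 011 → 1  (bit 3 = 1)
position 7: 010 → 1  (bit 2 = 1)
position 3: 001 → 0  (bit 1 = 0)
position 2: 000 → 0  (bit 0 = 0)
bits b7..b0 = 11111100 = 252

252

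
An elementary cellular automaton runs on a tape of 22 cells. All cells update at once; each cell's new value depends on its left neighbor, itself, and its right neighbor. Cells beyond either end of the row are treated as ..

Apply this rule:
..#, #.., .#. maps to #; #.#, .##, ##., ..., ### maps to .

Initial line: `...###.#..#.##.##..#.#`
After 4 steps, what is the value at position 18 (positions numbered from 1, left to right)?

step 1: ..#....####......###.#
step 2: .###..#....#....#....#
step 3: #...####..###..###..##
step 4: ##.#....##...##...##..
position 18 holds .

.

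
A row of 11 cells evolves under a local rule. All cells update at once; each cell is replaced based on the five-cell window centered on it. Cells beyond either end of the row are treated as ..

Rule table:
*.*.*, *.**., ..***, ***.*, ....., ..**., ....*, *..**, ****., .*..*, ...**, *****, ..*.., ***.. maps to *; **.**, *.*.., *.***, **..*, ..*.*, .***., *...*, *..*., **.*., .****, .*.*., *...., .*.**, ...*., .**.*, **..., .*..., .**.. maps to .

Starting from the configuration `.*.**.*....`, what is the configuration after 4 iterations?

*..**.*.*..

...*.....**
**.*..****.
*...***.**.
*..**.*.*..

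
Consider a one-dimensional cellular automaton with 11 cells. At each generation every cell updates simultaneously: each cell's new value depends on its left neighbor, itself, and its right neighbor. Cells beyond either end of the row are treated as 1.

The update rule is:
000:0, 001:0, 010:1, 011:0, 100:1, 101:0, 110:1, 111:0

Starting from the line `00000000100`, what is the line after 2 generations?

11000000010

10000000110
11000000010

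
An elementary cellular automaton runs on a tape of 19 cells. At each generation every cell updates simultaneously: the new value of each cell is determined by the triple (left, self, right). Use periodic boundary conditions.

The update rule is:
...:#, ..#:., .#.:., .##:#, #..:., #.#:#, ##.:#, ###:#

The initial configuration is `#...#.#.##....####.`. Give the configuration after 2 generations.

......#############

..#..#.###.##.#####
......#############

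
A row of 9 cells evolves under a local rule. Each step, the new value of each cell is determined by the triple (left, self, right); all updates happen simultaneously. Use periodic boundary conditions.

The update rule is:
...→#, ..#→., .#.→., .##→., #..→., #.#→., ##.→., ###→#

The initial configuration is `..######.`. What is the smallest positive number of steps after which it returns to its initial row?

6

#..####..
....##...
###....##
##..##..#
#........
..######.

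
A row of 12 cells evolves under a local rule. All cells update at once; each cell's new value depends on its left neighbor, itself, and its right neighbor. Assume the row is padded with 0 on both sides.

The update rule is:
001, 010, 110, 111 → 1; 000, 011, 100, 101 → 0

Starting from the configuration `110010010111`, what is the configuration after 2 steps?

010110110011
110010010101

110010010101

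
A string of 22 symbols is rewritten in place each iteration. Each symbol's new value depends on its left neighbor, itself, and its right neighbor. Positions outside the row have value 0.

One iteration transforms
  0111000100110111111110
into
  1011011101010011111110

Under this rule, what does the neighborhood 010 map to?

1

At position 7 the neighborhood is 010; the next row has 1 there.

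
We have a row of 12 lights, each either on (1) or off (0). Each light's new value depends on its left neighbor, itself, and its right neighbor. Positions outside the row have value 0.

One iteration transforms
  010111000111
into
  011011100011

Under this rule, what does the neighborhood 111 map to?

1

At position 4 the neighborhood is 111; the next row has 1 there.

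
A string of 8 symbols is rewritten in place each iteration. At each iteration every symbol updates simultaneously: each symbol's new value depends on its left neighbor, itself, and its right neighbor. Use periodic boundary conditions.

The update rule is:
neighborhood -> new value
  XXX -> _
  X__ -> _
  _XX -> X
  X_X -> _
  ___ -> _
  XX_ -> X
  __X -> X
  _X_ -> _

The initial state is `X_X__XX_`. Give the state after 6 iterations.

____XXX_
___XX_X_
__XXX___
_XX_X___
XXX_____
X_X____X

X_X____X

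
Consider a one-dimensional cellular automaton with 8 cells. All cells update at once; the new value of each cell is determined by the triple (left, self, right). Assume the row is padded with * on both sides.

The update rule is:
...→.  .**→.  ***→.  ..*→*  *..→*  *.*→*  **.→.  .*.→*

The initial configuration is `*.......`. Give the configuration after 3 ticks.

...*.***

.*.....*
***...*.
...*.***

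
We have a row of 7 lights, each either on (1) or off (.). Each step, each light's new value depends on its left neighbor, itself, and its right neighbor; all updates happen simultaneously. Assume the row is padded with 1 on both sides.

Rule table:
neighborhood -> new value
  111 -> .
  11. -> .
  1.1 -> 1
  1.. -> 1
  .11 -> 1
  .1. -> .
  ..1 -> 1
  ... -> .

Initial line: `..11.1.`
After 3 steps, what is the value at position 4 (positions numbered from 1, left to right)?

111.1.1
...1.11
1.1.11.
position 4 holds .

.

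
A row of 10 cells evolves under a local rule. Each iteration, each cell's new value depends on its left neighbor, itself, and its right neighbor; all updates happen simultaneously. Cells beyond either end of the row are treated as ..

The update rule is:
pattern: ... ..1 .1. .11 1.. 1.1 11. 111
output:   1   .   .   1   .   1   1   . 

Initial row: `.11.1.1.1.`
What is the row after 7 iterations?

.111.1.1..
.1.11.1..1
..1111....
1.1..1.111
.1....11.1
...11.111.
11.1111.1.

11.1111.1.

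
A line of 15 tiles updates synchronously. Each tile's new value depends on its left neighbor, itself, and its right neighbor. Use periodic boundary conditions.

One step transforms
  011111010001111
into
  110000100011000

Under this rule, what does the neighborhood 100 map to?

0

At position 8 the neighborhood is 100; the next row has 0 there.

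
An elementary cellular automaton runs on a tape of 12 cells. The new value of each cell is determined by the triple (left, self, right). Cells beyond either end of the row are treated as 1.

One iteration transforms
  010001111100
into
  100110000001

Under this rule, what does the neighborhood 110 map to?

At position 9 the neighborhood is 110; the next row has 0 there.

0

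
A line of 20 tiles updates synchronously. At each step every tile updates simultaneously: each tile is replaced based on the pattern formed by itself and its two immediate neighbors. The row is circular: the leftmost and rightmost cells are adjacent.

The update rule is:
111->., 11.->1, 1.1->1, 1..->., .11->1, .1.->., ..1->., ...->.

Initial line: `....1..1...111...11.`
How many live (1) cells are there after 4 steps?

2

...........1.1...11.
............1....11.
.................11.
.................11.
count of 1: 2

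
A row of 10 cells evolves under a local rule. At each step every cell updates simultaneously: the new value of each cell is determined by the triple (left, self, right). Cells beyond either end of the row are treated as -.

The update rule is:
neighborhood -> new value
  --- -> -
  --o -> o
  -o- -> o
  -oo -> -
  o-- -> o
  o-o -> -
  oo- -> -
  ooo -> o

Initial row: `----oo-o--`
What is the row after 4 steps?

step 1: ---o---oo-
step 2: --ooo-o--o
step 3: -o-o--oooo
step 4: oo-ooo-oo-

oo-ooo-oo-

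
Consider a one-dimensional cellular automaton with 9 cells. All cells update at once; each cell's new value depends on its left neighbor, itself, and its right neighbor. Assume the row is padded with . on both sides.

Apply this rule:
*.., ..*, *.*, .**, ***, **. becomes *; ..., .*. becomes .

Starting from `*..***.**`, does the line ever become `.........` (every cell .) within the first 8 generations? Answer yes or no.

no

.********
*********
*********  (fixed point — unchanged through generation 8)
generation 8 is *********, still not uniform .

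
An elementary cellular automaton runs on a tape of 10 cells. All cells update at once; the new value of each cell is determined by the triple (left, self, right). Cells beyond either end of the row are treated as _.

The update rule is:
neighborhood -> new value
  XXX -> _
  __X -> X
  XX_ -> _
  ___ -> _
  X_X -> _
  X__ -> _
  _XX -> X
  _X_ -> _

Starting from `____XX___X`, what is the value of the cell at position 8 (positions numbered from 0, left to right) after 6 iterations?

_

___XX___X_
__XX___X__
_XX___X___
XX___X____
X___X_____
___X______
position 8 holds _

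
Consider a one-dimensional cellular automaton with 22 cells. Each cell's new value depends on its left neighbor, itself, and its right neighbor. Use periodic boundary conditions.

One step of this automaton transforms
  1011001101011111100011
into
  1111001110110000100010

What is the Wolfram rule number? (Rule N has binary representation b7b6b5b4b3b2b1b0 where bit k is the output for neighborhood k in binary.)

104

position 12: 111 → 0  (bit 7 = 0)
position 0: 110 → 1  (bit 6 = 1)
position 1: 101 → 1  (bit 5 = 1)
position 4: 100 → 0  (bit 4 = 0)
position 2: 011 → 1  (bit 3 = 1)
position 9: 010 → 0  (bit 2 = 0)
position 5: 001 → 0  (bit 1 = 0)
position 18: 000 → 0  (bit 0 = 0)
bits b7..b0 = 01101000 = 104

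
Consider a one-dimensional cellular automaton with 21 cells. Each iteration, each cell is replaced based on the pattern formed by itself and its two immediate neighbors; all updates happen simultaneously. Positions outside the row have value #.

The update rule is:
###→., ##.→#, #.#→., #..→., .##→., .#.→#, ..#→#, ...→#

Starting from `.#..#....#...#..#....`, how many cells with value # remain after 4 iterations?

5

.#.##.####.###.##.###
.#..#....#...#..#....  (repeats iteration 0; period 2)
iteration 4: .#..#....#...#..#....
count of #: 5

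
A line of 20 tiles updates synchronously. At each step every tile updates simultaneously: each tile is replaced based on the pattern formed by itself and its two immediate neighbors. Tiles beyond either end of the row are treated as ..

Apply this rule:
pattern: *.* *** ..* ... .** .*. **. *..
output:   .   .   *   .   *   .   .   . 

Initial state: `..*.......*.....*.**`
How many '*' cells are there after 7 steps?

.*.......*.....*..*.
*.......*.....*..*..
.......*.....*..*...
......*.....*..*....
.....*.....*..*.....
....*.....*..*......
...*.....*..*.......
count of *: 3

3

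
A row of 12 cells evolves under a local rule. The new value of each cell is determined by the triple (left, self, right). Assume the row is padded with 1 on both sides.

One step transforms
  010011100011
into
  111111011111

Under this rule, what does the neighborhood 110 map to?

At position 6 the neighborhood is 110; the next row has 0 there.

0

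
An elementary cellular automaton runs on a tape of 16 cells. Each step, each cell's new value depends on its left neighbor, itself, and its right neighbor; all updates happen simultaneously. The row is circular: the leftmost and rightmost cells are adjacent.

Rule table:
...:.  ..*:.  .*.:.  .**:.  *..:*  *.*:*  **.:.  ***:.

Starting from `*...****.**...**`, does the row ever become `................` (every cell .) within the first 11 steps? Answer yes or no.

.*......*..*....
..*......*..*...
...*......*..*..
....*......*..*.
.....*......*..*
*.....*......*..
.*.....*......*.
..*.....*......*
*..*.....*......
.*..*.....*.....
..*..*.....*....
step 11 is ..*..*.....*...., still not uniform .

no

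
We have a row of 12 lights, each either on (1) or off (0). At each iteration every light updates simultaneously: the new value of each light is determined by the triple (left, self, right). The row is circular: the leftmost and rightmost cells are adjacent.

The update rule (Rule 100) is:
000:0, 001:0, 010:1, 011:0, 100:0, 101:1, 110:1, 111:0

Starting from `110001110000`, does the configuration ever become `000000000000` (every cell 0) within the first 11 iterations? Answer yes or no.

no

010000010000
010000010000  (fixed point — unchanged through iteration 11)
iteration 11 is 010000010000, still not uniform 0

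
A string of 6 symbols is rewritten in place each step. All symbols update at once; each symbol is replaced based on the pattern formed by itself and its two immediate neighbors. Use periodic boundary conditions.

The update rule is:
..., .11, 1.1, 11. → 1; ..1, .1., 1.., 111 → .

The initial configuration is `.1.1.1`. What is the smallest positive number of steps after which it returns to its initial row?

step 1: 1.1.1.
step 2: .1.1.1

2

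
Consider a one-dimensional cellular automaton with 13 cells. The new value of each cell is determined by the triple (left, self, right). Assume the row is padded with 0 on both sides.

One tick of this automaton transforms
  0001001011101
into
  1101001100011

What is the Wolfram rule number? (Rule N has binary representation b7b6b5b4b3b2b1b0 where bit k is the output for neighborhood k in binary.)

position 9: 111 → 0  (bit 7 = 0)
position 10: 110 → 0  (bit 6 = 0)
position 7: 101 → 1  (bit 5 = 1)
position 4: 100 → 0  (bit 4 = 0)
position 8: 011 → 0  (bit 3 = 0)
position 3: 010 → 1  (bit 2 = 1)
position 2: 001 → 0  (bit 1 = 0)
position 0: 000 → 1  (bit 0 = 1)
bits b7..b0 = 00100101 = 37

37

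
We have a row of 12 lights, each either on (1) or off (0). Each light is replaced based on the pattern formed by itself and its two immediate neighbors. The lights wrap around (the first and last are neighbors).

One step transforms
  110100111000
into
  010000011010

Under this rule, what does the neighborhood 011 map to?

0

At position 0 the neighborhood is 011; the next row has 0 there.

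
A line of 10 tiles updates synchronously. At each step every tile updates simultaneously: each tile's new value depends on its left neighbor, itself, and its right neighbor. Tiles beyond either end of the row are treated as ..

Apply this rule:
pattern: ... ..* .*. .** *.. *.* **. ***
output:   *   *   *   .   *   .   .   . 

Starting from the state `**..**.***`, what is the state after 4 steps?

**..******

step 1: ..**......
step 2: **..******
step 3: ..**......  (repeats step 1; period 2)
step 4: **..******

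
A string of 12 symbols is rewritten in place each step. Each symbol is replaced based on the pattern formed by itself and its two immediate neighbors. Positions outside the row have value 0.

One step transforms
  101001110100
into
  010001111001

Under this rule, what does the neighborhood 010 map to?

At position 0 the neighborhood is 010; the next row has 0 there.

0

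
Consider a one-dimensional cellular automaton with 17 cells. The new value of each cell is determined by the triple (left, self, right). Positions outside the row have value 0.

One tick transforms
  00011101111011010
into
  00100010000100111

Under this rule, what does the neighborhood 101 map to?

1

At position 6 the neighborhood is 101; the next row has 1 there.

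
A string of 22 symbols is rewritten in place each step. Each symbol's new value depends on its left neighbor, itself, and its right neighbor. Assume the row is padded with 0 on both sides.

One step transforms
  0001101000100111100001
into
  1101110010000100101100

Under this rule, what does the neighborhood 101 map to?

At position 5 the neighborhood is 101; the next row has 1 there.

1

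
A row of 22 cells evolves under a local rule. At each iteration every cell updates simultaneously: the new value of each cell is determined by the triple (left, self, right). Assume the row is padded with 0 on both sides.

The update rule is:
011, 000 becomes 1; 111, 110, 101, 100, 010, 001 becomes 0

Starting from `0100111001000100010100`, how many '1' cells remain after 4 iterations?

iteration 1: 0000100000010001000001
iteration 2: 1110001111000100011100
iteration 3: 1000101000010001010001
iteration 4: 0010000011000100000100
count of 1: 5

5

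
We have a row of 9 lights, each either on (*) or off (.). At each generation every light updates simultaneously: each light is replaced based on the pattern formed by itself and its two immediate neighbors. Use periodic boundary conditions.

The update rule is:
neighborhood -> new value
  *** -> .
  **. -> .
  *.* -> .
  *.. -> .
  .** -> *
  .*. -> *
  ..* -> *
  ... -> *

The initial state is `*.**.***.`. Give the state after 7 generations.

..*...*.*

generation 1: *.*..*...
generation 2: *.*.**.**
generation 3: ..*.*..*.
generation 4: ***.*.**.
generation 5: *...*.*..
generation 6: *.***.*.*
generation 7: ..*...*.*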